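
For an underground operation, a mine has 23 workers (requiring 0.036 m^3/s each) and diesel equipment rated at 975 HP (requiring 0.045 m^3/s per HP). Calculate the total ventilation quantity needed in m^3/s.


44.703 m^3/s

Airflow for workers:
Q_people = 23 * 0.036 = 0.828 m^3/s
Airflow for diesel equipment:
Q_diesel = 975 * 0.045 = 43.875 m^3/s
Total ventilation:
Q_total = 0.828 + 43.875
= 44.703 m^3/s


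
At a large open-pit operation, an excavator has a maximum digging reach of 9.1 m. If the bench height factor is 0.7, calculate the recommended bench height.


6.37 m

Bench height = reach * factor
= 9.1 * 0.7
= 6.37 m


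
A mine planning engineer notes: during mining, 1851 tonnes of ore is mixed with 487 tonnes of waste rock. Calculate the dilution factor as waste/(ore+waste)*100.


20.8298%

Total material = ore + waste
= 1851 + 487 = 2338 tonnes
Dilution = waste / total * 100
= 487 / 2338 * 100
= 0.2082976903 * 100
= 20.8298%


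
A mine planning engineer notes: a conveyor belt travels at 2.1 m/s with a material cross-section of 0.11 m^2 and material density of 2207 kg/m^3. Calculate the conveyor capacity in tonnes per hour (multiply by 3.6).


1835.3412 t/h

Volumetric flow = speed * area
= 2.1 * 0.11 = 0.231 m^3/s
Mass flow = volumetric * density
= 0.231 * 2207 = 509.817 kg/s
Convert to t/h: multiply by 3.6
Capacity = 509.817 * 3.6
= 1835.3412 t/h


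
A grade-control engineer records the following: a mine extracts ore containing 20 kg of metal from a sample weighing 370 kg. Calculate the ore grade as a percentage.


5.4054%

Ore grade = (metal mass / ore mass) * 100
= (20 / 370) * 100
= 0.05405405405 * 100
= 5.4054%


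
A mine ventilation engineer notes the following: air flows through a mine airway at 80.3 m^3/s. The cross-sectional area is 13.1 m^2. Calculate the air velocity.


Velocity = flow rate / cross-sectional area
= 80.3 / 13.1
= 6.1298 m/s

6.1298 m/s


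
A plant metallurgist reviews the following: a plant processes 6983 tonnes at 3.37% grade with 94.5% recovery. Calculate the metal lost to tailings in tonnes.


12.943 tonnes

Total metal in feed:
= 6983 * 3.37 / 100 = 235.3271 tonnes
Metal recovered:
= 235.3271 * 94.5 / 100 = 222.3841095 tonnes
Metal lost to tailings:
= 235.3271 - 222.3841095
= 12.943 tonnes


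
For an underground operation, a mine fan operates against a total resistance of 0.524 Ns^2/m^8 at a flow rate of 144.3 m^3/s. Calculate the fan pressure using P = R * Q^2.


Compute Q^2:
Q^2 = 144.3^2 = 20822.49
Compute pressure:
P = R * Q^2 = 0.524 * 20822.49
= 10910.9848 Pa

10910.9848 Pa


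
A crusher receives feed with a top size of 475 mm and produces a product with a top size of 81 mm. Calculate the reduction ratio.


Reduction ratio = feed size / product size
= 475 / 81
= 5.8642

5.8642


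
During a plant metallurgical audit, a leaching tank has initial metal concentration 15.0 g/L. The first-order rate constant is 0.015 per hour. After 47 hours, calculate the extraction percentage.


50.5891%

Compute the exponent:
-k * t = -0.015 * 47 = -0.705
Remaining concentration:
C = 15.0 * exp(-0.705)
= 15.0 * 0.4941085743
= 7.411628614 g/L
Extracted = 15.0 - 7.411628614 = 7.588371386 g/L
Extraction % = 7.588371386 / 15.0 * 100
= 50.5891%


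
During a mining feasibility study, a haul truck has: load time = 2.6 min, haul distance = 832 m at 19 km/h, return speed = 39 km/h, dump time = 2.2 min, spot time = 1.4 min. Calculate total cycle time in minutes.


Convert haul speed to m/min: 19 * 1000/60 = 316.6666667 m/min
Haul time = 832 / 316.6666667 = 2.627368421 min
Convert return speed to m/min: 39 * 1000/60 = 650 m/min
Return time = 832 / 650 = 1.28 min
Total cycle time:
= 2.6 + 2.627368421 + 2.2 + 1.28 + 1.4
= 10.1074 min

10.1074 min


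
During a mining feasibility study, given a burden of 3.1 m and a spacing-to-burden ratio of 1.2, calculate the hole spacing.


Spacing = burden * ratio
= 3.1 * 1.2
= 3.72 m

3.72 m


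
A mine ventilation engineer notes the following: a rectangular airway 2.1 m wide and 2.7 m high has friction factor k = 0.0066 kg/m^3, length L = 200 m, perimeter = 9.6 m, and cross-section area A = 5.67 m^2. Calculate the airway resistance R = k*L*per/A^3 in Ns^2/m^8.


Compute the numerator:
k * L * per = 0.0066 * 200 * 9.6
= 12.672
Compute the denominator:
A^3 = 5.67^3 = 182.284263
Resistance:
R = 12.672 / 182.284263
= 0.0695 Ns^2/m^8

0.0695 Ns^2/m^8


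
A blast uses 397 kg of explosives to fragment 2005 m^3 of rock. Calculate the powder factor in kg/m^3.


0.198 kg/m^3

Powder factor = explosive mass / rock volume
= 397 / 2005
= 0.198 kg/m^3


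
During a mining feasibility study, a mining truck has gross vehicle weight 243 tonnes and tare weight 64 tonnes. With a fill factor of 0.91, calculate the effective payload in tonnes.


Maximum payload = gross - tare
= 243 - 64 = 179 tonnes
Effective payload = max payload * fill factor
= 179 * 0.91
= 162.89 tonnes

162.89 tonnes


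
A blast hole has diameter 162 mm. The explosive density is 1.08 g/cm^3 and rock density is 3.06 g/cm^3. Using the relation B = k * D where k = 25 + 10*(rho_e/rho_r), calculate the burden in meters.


First, compute k:
rho_e / rho_r = 1.08 / 3.06 = 0.3529411765
k = 25 + 10 * 0.3529411765 = 28.52941176
Then, compute burden:
B = k * D / 1000 = 28.52941176 * 162 / 1000
= 4621.764706 / 1000
= 4.6218 m

4.6218 m


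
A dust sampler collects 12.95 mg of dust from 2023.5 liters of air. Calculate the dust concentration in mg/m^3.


Convert liters to m^3: 1 m^3 = 1000 L
Concentration = mass / volume * 1000
= 12.95 / 2023.5 * 1000
= 0.006399802323 * 1000
= 6.3998 mg/m^3

6.3998 mg/m^3


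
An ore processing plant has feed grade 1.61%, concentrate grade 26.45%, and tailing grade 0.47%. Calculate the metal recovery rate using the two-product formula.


72.0884%

Using the two-product formula:
R = 100 * c * (f - t) / (f * (c - t))
Numerator = 100 * 26.45 * (1.61 - 0.47)
= 100 * 26.45 * 1.14
= 3015.3
Denominator = 1.61 * (26.45 - 0.47)
= 1.61 * 25.98
= 41.8278
R = 3015.3 / 41.8278
= 72.0884%


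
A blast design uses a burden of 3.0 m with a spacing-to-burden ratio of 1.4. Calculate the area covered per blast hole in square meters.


12.6 m^2

First, find the spacing:
Spacing = burden * ratio = 3.0 * 1.4
= 4.2 m
Then, calculate the area:
Area = burden * spacing = 3.0 * 4.2
= 12.6 m^2


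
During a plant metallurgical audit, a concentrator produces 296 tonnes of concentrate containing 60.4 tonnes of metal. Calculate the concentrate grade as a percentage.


20.4054%

Grade = (metal in concentrate / concentrate mass) * 100
= (60.4 / 296) * 100
= 0.2040540541 * 100
= 20.4054%


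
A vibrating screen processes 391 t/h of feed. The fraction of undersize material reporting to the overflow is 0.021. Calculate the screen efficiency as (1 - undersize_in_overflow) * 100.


Screen efficiency = (1 - fraction of undersize in overflow) * 100
= (1 - 0.021) * 100
= 0.979 * 100
= 97.9%

97.9%


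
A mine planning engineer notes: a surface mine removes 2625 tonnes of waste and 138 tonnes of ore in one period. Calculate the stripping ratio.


19.0217

Stripping ratio = waste tonnage / ore tonnage
= 2625 / 138
= 19.0217


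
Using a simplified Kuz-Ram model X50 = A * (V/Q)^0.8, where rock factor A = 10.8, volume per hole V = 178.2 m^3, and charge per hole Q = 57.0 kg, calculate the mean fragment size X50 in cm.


26.8813 cm

Compute V/Q:
V/Q = 178.2 / 57.0 = 3.126315789
Raise to the power 0.8:
(V/Q)^0.8 = 3.126315789^0.8 = 2.489007901
Multiply by A:
X50 = 10.8 * 2.489007901
= 26.8813 cm


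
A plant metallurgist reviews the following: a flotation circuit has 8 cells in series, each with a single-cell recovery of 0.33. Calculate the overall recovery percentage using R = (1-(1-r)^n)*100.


95.9393%

Complement of single-cell recovery:
1 - r = 1 - 0.33 = 0.67
Raise to power n:
(1 - r)^8 = 0.67^8 = 0.04060676776
Overall recovery:
R = (1 - 0.04060676776) * 100
= 95.9393%


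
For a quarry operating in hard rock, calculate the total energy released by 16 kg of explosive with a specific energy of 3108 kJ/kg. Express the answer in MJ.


Energy = mass * specific_energy / 1000
= 16 * 3108 / 1000
= 49728 / 1000
= 49.728 MJ

49.728 MJ


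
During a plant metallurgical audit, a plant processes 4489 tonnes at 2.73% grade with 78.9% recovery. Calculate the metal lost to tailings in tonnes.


Total metal in feed:
= 4489 * 2.73 / 100 = 122.5497 tonnes
Metal recovered:
= 122.5497 * 78.9 / 100 = 96.6917133 tonnes
Metal lost to tailings:
= 122.5497 - 96.6917133
= 25.858 tonnes

25.858 tonnes


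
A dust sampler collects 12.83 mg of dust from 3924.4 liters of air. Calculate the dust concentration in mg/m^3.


Convert liters to m^3: 1 m^3 = 1000 L
Concentration = mass / volume * 1000
= 12.83 / 3924.4 * 1000
= 0.003269289573 * 1000
= 3.2693 mg/m^3

3.2693 mg/m^3


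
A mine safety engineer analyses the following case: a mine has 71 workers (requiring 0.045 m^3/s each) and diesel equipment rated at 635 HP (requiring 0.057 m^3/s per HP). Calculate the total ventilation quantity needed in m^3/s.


Airflow for workers:
Q_people = 71 * 0.045 = 3.195 m^3/s
Airflow for diesel equipment:
Q_diesel = 635 * 0.057 = 36.195 m^3/s
Total ventilation:
Q_total = 3.195 + 36.195
= 39.39 m^3/s

39.39 m^3/s


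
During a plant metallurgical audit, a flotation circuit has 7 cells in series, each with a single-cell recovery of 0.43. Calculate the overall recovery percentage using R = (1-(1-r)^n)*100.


98.0451%

Complement of single-cell recovery:
1 - r = 1 - 0.43 = 0.57
Raise to power n:
(1 - r)^7 = 0.57^7 = 0.01954897493
Overall recovery:
R = (1 - 0.01954897493) * 100
= 98.0451%


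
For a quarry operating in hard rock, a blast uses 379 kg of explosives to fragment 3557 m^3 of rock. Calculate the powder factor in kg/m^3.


0.1066 kg/m^3

Powder factor = explosive mass / rock volume
= 379 / 3557
= 0.1066 kg/m^3


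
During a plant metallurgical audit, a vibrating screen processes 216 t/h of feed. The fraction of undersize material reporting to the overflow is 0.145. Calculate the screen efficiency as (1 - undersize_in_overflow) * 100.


Screen efficiency = (1 - fraction of undersize in overflow) * 100
= (1 - 0.145) * 100
= 0.855 * 100
= 85.5%

85.5%


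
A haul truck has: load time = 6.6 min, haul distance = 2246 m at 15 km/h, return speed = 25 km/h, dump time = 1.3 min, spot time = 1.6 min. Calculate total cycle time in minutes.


23.8744 min

Convert haul speed to m/min: 15 * 1000/60 = 250 m/min
Haul time = 2246 / 250 = 8.984 min
Convert return speed to m/min: 25 * 1000/60 = 416.6666667 m/min
Return time = 2246 / 416.6666667 = 5.3904 min
Total cycle time:
= 6.6 + 8.984 + 1.3 + 5.3904 + 1.6
= 23.8744 min


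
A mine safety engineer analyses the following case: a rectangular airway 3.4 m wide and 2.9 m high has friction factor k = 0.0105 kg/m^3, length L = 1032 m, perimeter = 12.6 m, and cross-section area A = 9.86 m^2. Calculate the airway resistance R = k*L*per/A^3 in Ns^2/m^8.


Compute the numerator:
k * L * per = 0.0105 * 1032 * 12.6
= 136.5336
Compute the denominator:
A^3 = 9.86^3 = 958.585256
Resistance:
R = 136.5336 / 958.585256
= 0.1424 Ns^2/m^8

0.1424 Ns^2/m^8


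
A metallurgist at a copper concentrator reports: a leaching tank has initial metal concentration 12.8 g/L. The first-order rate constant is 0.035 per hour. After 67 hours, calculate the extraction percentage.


90.4153%

Compute the exponent:
-k * t = -0.035 * 67 = -2.345
Remaining concentration:
C = 12.8 * exp(-2.345)
= 12.8 * 0.09584720213
= 1.226844187 g/L
Extracted = 12.8 - 1.226844187 = 11.57315581 g/L
Extraction % = 11.57315581 / 12.8 * 100
= 90.4153%


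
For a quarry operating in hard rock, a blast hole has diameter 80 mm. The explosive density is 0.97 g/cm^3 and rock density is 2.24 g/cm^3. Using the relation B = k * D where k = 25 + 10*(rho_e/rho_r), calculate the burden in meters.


First, compute k:
rho_e / rho_r = 0.97 / 2.24 = 0.4330357143
k = 25 + 10 * 0.4330357143 = 29.33035714
Then, compute burden:
B = k * D / 1000 = 29.33035714 * 80 / 1000
= 2346.428571 / 1000
= 2.3464 m

2.3464 m


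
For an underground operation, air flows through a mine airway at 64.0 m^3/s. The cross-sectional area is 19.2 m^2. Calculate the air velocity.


3.3333 m/s

Velocity = flow rate / cross-sectional area
= 64.0 / 19.2
= 3.3333 m/s


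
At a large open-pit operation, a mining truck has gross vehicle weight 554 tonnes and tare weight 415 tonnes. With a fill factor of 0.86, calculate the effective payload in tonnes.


119.54 tonnes

Maximum payload = gross - tare
= 554 - 415 = 139 tonnes
Effective payload = max payload * fill factor
= 139 * 0.86
= 119.54 tonnes


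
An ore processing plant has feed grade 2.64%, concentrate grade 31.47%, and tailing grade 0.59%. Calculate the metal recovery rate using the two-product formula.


Using the two-product formula:
R = 100 * c * (f - t) / (f * (c - t))
Numerator = 100 * 31.47 * (2.64 - 0.59)
= 100 * 31.47 * 2.05
= 6451.35
Denominator = 2.64 * (31.47 - 0.59)
= 2.64 * 30.88
= 81.5232
R = 6451.35 / 81.5232
= 79.1351%

79.1351%


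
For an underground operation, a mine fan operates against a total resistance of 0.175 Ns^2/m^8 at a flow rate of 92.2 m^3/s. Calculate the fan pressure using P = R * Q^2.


Compute Q^2:
Q^2 = 92.2^2 = 8500.84
Compute pressure:
P = R * Q^2 = 0.175 * 8500.84
= 1487.647 Pa

1487.647 Pa


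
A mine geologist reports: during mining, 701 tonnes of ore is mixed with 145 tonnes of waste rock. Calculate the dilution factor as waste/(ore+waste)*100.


17.1395%

Total material = ore + waste
= 701 + 145 = 846 tonnes
Dilution = waste / total * 100
= 145 / 846 * 100
= 0.1713947991 * 100
= 17.1395%


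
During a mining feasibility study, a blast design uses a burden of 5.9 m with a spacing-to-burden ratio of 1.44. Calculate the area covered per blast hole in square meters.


First, find the spacing:
Spacing = burden * ratio = 5.9 * 1.44
= 8.496 m
Then, calculate the area:
Area = burden * spacing = 5.9 * 8.496
= 50.1264 m^2

50.1264 m^2


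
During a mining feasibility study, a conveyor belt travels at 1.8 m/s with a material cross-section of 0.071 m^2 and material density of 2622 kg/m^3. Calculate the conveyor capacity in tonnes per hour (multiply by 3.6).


Volumetric flow = speed * area
= 1.8 * 0.071 = 0.1278 m^3/s
Mass flow = volumetric * density
= 0.1278 * 2622 = 335.0916 kg/s
Convert to t/h: multiply by 3.6
Capacity = 335.0916 * 3.6
= 1206.3298 t/h

1206.3298 t/h


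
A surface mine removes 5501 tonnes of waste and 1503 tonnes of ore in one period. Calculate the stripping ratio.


3.66

Stripping ratio = waste tonnage / ore tonnage
= 5501 / 1503
= 3.66


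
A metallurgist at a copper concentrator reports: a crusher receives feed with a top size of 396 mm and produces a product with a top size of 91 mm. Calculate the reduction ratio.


Reduction ratio = feed size / product size
= 396 / 91
= 4.3516

4.3516


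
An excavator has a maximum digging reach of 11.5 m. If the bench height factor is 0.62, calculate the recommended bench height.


Bench height = reach * factor
= 11.5 * 0.62
= 7.13 m

7.13 m


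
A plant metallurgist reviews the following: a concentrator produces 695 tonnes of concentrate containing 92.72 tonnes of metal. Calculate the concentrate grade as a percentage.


Grade = (metal in concentrate / concentrate mass) * 100
= (92.72 / 695) * 100
= 0.1334100719 * 100
= 13.341%

13.341%


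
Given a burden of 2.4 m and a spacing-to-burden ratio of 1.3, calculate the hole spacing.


3.12 m

Spacing = burden * ratio
= 2.4 * 1.3
= 3.12 m


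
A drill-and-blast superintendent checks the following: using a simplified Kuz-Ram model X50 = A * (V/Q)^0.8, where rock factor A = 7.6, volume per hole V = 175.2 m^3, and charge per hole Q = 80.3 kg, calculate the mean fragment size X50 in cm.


Compute V/Q:
V/Q = 175.2 / 80.3 = 2.181818182
Raise to the power 0.8:
(V/Q)^0.8 = 2.181818182^0.8 = 1.866615403
Multiply by A:
X50 = 7.6 * 1.866615403
= 14.1863 cm

14.1863 cm


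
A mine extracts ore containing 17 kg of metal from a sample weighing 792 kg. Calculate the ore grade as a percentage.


Ore grade = (metal mass / ore mass) * 100
= (17 / 792) * 100
= 0.02146464646 * 100
= 2.1465%

2.1465%


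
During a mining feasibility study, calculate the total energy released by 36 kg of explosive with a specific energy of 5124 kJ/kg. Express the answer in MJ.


Energy = mass * specific_energy / 1000
= 36 * 5124 / 1000
= 184464 / 1000
= 184.464 MJ

184.464 MJ


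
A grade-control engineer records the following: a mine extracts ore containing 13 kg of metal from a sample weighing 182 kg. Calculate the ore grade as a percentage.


7.1429%

Ore grade = (metal mass / ore mass) * 100
= (13 / 182) * 100
= 0.07142857143 * 100
= 7.1429%


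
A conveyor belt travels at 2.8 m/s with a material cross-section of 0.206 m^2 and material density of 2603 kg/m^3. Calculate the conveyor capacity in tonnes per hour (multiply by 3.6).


Volumetric flow = speed * area
= 2.8 * 0.206 = 0.5768 m^3/s
Mass flow = volumetric * density
= 0.5768 * 2603 = 1501.4104 kg/s
Convert to t/h: multiply by 3.6
Capacity = 1501.4104 * 3.6
= 5405.0774 t/h

5405.0774 t/h


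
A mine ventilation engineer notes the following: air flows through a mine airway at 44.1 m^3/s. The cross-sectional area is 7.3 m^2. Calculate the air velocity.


6.0411 m/s

Velocity = flow rate / cross-sectional area
= 44.1 / 7.3
= 6.0411 m/s


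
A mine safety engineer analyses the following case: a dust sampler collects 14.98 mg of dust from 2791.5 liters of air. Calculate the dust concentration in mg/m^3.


5.3663 mg/m^3

Convert liters to m^3: 1 m^3 = 1000 L
Concentration = mass / volume * 1000
= 14.98 / 2791.5 * 1000
= 0.005366290525 * 1000
= 5.3663 mg/m^3


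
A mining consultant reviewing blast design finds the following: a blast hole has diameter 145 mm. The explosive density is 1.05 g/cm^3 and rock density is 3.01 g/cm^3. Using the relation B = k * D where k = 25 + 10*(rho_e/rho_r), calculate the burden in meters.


First, compute k:
rho_e / rho_r = 1.05 / 3.01 = 0.3488372093
k = 25 + 10 * 0.3488372093 = 28.48837209
Then, compute burden:
B = k * D / 1000 = 28.48837209 * 145 / 1000
= 4130.813953 / 1000
= 4.1308 m

4.1308 m


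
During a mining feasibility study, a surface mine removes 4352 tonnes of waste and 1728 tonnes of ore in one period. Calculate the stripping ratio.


Stripping ratio = waste tonnage / ore tonnage
= 4352 / 1728
= 2.5185

2.5185


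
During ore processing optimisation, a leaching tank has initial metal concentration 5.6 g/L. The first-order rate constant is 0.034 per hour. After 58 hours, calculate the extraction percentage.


Compute the exponent:
-k * t = -0.034 * 58 = -1.972
Remaining concentration:
C = 5.6 * exp(-1.972)
= 5.6 * 0.1391782212
= 0.7793980389 g/L
Extracted = 5.6 - 0.7793980389 = 4.820601961 g/L
Extraction % = 4.820601961 / 5.6 * 100
= 86.0822%

86.0822%


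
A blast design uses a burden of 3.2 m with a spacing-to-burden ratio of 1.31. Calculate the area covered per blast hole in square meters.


13.4144 m^2

First, find the spacing:
Spacing = burden * ratio = 3.2 * 1.31
= 4.192 m
Then, calculate the area:
Area = burden * spacing = 3.2 * 4.192
= 13.4144 m^2


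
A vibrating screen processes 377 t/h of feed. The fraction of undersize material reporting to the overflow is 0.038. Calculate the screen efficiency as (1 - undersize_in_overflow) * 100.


Screen efficiency = (1 - fraction of undersize in overflow) * 100
= (1 - 0.038) * 100
= 0.962 * 100
= 96.2%

96.2%


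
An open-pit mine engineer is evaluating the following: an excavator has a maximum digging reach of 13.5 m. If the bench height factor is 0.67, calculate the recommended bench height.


9.045 m

Bench height = reach * factor
= 13.5 * 0.67
= 9.045 m


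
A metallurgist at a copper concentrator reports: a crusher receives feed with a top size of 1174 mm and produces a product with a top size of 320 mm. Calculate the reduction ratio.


3.6688

Reduction ratio = feed size / product size
= 1174 / 320
= 3.6688


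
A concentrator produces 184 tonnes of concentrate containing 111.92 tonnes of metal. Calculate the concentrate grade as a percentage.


Grade = (metal in concentrate / concentrate mass) * 100
= (111.92 / 184) * 100
= 0.6082608696 * 100
= 60.8261%

60.8261%


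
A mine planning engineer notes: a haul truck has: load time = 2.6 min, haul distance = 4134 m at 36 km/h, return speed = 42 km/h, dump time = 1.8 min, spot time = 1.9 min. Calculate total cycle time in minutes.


19.0957 min

Convert haul speed to m/min: 36 * 1000/60 = 600 m/min
Haul time = 4134 / 600 = 6.89 min
Convert return speed to m/min: 42 * 1000/60 = 700 m/min
Return time = 4134 / 700 = 5.905714286 min
Total cycle time:
= 2.6 + 6.89 + 1.8 + 5.905714286 + 1.9
= 19.0957 min


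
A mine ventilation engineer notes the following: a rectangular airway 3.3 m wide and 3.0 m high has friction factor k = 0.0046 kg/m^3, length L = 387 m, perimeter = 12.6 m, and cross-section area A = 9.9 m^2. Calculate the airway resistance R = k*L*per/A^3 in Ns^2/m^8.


Compute the numerator:
k * L * per = 0.0046 * 387 * 12.6
= 22.43052
Compute the denominator:
A^3 = 9.9^3 = 970.299
Resistance:
R = 22.43052 / 970.299
= 0.0231 Ns^2/m^8

0.0231 Ns^2/m^8


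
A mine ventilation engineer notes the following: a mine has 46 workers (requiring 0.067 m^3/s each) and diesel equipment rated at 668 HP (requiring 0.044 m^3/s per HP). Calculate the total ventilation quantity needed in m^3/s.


32.474 m^3/s

Airflow for workers:
Q_people = 46 * 0.067 = 3.082 m^3/s
Airflow for diesel equipment:
Q_diesel = 668 * 0.044 = 29.392 m^3/s
Total ventilation:
Q_total = 3.082 + 29.392
= 32.474 m^3/s


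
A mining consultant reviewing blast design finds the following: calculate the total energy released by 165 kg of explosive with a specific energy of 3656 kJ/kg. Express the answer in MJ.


Energy = mass * specific_energy / 1000
= 165 * 3656 / 1000
= 603240 / 1000
= 603.24 MJ

603.24 MJ


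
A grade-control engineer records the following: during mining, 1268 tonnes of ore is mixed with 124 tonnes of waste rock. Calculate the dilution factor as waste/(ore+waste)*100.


Total material = ore + waste
= 1268 + 124 = 1392 tonnes
Dilution = waste / total * 100
= 124 / 1392 * 100
= 0.08908045977 * 100
= 8.908%

8.908%


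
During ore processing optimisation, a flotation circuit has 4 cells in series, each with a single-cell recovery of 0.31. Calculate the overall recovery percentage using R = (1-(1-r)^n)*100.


77.3329%

Complement of single-cell recovery:
1 - r = 1 - 0.31 = 0.69
Raise to power n:
(1 - r)^4 = 0.69^4 = 0.22667121
Overall recovery:
R = (1 - 0.22667121) * 100
= 77.3329%


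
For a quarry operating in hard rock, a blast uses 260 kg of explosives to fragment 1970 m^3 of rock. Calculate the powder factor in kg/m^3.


Powder factor = explosive mass / rock volume
= 260 / 1970
= 0.132 kg/m^3

0.132 kg/m^3


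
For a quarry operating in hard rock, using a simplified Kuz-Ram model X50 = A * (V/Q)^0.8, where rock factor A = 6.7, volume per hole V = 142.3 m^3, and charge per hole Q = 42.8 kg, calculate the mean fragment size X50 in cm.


17.518 cm

Compute V/Q:
V/Q = 142.3 / 42.8 = 3.324766355
Raise to the power 0.8:
(V/Q)^0.8 = 3.324766355^0.8 = 2.614621962
Multiply by A:
X50 = 6.7 * 2.614621962
= 17.518 cm


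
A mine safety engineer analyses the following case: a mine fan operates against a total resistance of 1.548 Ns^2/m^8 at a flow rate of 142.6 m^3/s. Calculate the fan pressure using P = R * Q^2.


Compute Q^2:
Q^2 = 142.6^2 = 20334.76
Compute pressure:
P = R * Q^2 = 1.548 * 20334.76
= 31478.2085 Pa

31478.2085 Pa


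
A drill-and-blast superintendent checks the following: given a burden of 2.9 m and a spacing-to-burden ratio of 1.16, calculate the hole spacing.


Spacing = burden * ratio
= 2.9 * 1.16
= 3.364 m

3.364 m


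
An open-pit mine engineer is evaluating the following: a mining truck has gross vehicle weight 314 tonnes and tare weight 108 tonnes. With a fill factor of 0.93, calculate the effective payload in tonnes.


191.58 tonnes

Maximum payload = gross - tare
= 314 - 108 = 206 tonnes
Effective payload = max payload * fill factor
= 206 * 0.93
= 191.58 tonnes


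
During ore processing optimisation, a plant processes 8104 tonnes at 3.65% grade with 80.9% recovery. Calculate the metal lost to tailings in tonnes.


56.497 tonnes

Total metal in feed:
= 8104 * 3.65 / 100 = 295.796 tonnes
Metal recovered:
= 295.796 * 80.9 / 100 = 239.298964 tonnes
Metal lost to tailings:
= 295.796 - 239.298964
= 56.497 tonnes


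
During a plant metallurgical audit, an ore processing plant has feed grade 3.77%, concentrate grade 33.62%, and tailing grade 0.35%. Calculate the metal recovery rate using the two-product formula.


91.6705%

Using the two-product formula:
R = 100 * c * (f - t) / (f * (c - t))
Numerator = 100 * 33.62 * (3.77 - 0.35)
= 100 * 33.62 * 3.42
= 11498.04
Denominator = 3.77 * (33.62 - 0.35)
= 3.77 * 33.27
= 125.4279
R = 11498.04 / 125.4279
= 91.6705%


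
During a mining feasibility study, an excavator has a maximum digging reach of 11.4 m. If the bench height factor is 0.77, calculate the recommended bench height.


8.778 m

Bench height = reach * factor
= 11.4 * 0.77
= 8.778 m


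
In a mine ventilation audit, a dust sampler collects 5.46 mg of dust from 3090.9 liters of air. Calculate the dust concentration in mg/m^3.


1.7665 mg/m^3

Convert liters to m^3: 1 m^3 = 1000 L
Concentration = mass / volume * 1000
= 5.46 / 3090.9 * 1000
= 0.001766475784 * 1000
= 1.7665 mg/m^3


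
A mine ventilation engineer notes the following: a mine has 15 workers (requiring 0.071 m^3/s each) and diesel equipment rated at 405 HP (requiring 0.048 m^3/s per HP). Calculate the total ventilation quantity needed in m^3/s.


20.505 m^3/s

Airflow for workers:
Q_people = 15 * 0.071 = 1.065 m^3/s
Airflow for diesel equipment:
Q_diesel = 405 * 0.048 = 19.44 m^3/s
Total ventilation:
Q_total = 1.065 + 19.44
= 20.505 m^3/s


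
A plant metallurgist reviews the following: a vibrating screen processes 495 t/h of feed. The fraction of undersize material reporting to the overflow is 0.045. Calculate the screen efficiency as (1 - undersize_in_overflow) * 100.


95.5%

Screen efficiency = (1 - fraction of undersize in overflow) * 100
= (1 - 0.045) * 100
= 0.955 * 100
= 95.5%


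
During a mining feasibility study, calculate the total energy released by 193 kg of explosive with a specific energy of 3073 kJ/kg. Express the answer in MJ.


593.089 MJ

Energy = mass * specific_energy / 1000
= 193 * 3073 / 1000
= 593089 / 1000
= 593.089 MJ


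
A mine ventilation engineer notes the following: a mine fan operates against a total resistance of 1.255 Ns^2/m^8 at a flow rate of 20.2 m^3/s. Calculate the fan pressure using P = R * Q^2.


512.0902 Pa

Compute Q^2:
Q^2 = 20.2^2 = 408.04
Compute pressure:
P = R * Q^2 = 1.255 * 408.04
= 512.0902 Pa


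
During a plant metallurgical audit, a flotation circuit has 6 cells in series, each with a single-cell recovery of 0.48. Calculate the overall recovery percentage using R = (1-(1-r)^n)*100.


Complement of single-cell recovery:
1 - r = 1 - 0.48 = 0.52
Raise to power n:
(1 - r)^6 = 0.52^6 = 0.01977060966
Overall recovery:
R = (1 - 0.01977060966) * 100
= 98.0229%

98.0229%


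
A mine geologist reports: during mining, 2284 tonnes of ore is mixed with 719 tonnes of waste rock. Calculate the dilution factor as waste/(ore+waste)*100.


23.9427%

Total material = ore + waste
= 2284 + 719 = 3003 tonnes
Dilution = waste / total * 100
= 719 / 3003 * 100
= 0.2394272394 * 100
= 23.9427%


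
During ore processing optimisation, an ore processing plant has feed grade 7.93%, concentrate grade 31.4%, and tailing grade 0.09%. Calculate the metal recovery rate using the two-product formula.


99.1493%

Using the two-product formula:
R = 100 * c * (f - t) / (f * (c - t))
Numerator = 100 * 31.4 * (7.93 - 0.09)
= 100 * 31.4 * 7.84
= 24617.6
Denominator = 7.93 * (31.4 - 0.09)
= 7.93 * 31.31
= 248.2883
R = 24617.6 / 248.2883
= 99.1493%


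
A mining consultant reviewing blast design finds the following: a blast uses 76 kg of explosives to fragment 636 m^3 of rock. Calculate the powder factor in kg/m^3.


0.1195 kg/m^3

Powder factor = explosive mass / rock volume
= 76 / 636
= 0.1195 kg/m^3


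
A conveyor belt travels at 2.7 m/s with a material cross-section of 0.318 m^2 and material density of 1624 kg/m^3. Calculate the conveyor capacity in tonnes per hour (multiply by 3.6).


Volumetric flow = speed * area
= 2.7 * 0.318 = 0.8586 m^3/s
Mass flow = volumetric * density
= 0.8586 * 1624 = 1394.3664 kg/s
Convert to t/h: multiply by 3.6
Capacity = 1394.3664 * 3.6
= 5019.719 t/h

5019.719 t/h


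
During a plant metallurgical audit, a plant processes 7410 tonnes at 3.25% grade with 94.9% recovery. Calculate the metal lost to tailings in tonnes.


Total metal in feed:
= 7410 * 3.25 / 100 = 240.825 tonnes
Metal recovered:
= 240.825 * 94.9 / 100 = 228.542925 tonnes
Metal lost to tailings:
= 240.825 - 228.542925
= 12.2821 tonnes

12.2821 tonnes


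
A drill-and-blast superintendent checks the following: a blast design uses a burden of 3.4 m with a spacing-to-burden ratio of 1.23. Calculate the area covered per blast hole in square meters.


First, find the spacing:
Spacing = burden * ratio = 3.4 * 1.23
= 4.182 m
Then, calculate the area:
Area = burden * spacing = 3.4 * 4.182
= 14.2188 m^2

14.2188 m^2


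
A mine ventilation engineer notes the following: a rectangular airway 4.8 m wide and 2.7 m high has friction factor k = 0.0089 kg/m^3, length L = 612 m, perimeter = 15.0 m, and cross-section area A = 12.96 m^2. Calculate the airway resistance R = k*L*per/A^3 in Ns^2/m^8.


Compute the numerator:
k * L * per = 0.0089 * 612 * 15.0
= 81.702
Compute the denominator:
A^3 = 12.96^3 = 2176.782336
Resistance:
R = 81.702 / 2176.782336
= 0.0375 Ns^2/m^8

0.0375 Ns^2/m^8


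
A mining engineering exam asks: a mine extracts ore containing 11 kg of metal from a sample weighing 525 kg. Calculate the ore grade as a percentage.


2.0952%

Ore grade = (metal mass / ore mass) * 100
= (11 / 525) * 100
= 0.02095238095 * 100
= 2.0952%


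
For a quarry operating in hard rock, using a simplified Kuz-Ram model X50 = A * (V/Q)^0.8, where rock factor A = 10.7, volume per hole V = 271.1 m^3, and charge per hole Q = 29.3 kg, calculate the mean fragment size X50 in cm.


63.4444 cm

Compute V/Q:
V/Q = 271.1 / 29.3 = 9.252559727
Raise to the power 0.8:
(V/Q)^0.8 = 9.252559727^0.8 = 5.92938319
Multiply by A:
X50 = 10.7 * 5.92938319
= 63.4444 cm


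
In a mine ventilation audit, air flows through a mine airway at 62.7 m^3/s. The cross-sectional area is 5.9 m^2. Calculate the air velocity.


10.6271 m/s

Velocity = flow rate / cross-sectional area
= 62.7 / 5.9
= 10.6271 m/s


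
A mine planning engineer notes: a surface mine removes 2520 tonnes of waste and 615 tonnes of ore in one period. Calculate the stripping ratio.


Stripping ratio = waste tonnage / ore tonnage
= 2520 / 615
= 4.0976

4.0976


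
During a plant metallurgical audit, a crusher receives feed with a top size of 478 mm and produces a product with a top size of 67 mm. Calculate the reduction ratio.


7.1343

Reduction ratio = feed size / product size
= 478 / 67
= 7.1343


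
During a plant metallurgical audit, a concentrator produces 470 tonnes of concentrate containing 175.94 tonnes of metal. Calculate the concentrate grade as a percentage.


37.434%

Grade = (metal in concentrate / concentrate mass) * 100
= (175.94 / 470) * 100
= 0.3743404255 * 100
= 37.434%


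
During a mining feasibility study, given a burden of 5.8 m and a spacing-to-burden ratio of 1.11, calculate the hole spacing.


6.438 m

Spacing = burden * ratio
= 5.8 * 1.11
= 6.438 m


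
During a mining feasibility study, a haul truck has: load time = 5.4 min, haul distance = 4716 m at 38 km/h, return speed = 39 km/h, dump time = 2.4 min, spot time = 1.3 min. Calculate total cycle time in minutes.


Convert haul speed to m/min: 38 * 1000/60 = 633.3333333 m/min
Haul time = 4716 / 633.3333333 = 7.446315789 min
Convert return speed to m/min: 39 * 1000/60 = 650 m/min
Return time = 4716 / 650 = 7.255384615 min
Total cycle time:
= 5.4 + 7.446315789 + 2.4 + 7.255384615 + 1.3
= 23.8017 min

23.8017 min


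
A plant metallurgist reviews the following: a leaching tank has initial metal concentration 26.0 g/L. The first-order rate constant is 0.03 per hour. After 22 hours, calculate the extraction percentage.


Compute the exponent:
-k * t = -0.03 * 22 = -0.66
Remaining concentration:
C = 26.0 * exp(-0.66)
= 26.0 * 0.5168513345
= 13.4381347 g/L
Extracted = 26.0 - 13.4381347 = 12.5618653 g/L
Extraction % = 12.5618653 / 26.0 * 100
= 48.3149%

48.3149%


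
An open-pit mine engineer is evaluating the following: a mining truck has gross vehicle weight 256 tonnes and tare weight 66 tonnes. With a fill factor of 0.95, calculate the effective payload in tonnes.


180.5 tonnes

Maximum payload = gross - tare
= 256 - 66 = 190 tonnes
Effective payload = max payload * fill factor
= 190 * 0.95
= 180.5 tonnes


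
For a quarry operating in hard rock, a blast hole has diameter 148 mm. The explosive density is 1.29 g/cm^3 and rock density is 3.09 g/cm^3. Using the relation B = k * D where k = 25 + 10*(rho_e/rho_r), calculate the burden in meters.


First, compute k:
rho_e / rho_r = 1.29 / 3.09 = 0.4174757282
k = 25 + 10 * 0.4174757282 = 29.17475728
Then, compute burden:
B = k * D / 1000 = 29.17475728 * 148 / 1000
= 4317.864078 / 1000
= 4.3179 m

4.3179 m


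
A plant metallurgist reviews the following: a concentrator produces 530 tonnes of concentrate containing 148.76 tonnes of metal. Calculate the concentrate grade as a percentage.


28.0679%

Grade = (metal in concentrate / concentrate mass) * 100
= (148.76 / 530) * 100
= 0.2806792453 * 100
= 28.0679%


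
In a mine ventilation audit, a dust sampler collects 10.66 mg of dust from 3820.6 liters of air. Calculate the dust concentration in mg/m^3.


Convert liters to m^3: 1 m^3 = 1000 L
Concentration = mass / volume * 1000
= 10.66 / 3820.6 * 1000
= 0.002790137675 * 1000
= 2.7901 mg/m^3

2.7901 mg/m^3


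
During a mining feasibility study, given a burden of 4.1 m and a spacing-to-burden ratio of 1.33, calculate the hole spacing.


5.453 m

Spacing = burden * ratio
= 4.1 * 1.33
= 5.453 m


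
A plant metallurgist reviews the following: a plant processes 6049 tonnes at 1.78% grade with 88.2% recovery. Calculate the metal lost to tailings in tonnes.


Total metal in feed:
= 6049 * 1.78 / 100 = 107.6722 tonnes
Metal recovered:
= 107.6722 * 88.2 / 100 = 94.9668804 tonnes
Metal lost to tailings:
= 107.6722 - 94.9668804
= 12.7053 tonnes

12.7053 tonnes


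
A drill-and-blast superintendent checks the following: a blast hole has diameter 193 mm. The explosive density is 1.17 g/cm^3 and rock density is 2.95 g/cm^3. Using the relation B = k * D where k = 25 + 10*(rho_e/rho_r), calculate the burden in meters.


5.5905 m

First, compute k:
rho_e / rho_r = 1.17 / 2.95 = 0.3966101695
k = 25 + 10 * 0.3966101695 = 28.96610169
Then, compute burden:
B = k * D / 1000 = 28.96610169 * 193 / 1000
= 5590.457627 / 1000
= 5.5905 m


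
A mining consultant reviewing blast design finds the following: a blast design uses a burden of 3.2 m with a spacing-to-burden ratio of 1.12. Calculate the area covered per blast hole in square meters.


First, find the spacing:
Spacing = burden * ratio = 3.2 * 1.12
= 3.584 m
Then, calculate the area:
Area = burden * spacing = 3.2 * 3.584
= 11.4688 m^2

11.4688 m^2


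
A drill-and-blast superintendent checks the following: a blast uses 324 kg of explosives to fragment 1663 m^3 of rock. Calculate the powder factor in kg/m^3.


Powder factor = explosive mass / rock volume
= 324 / 1663
= 0.1948 kg/m^3

0.1948 kg/m^3


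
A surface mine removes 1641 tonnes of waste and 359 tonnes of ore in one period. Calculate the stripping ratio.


4.571

Stripping ratio = waste tonnage / ore tonnage
= 1641 / 359
= 4.571


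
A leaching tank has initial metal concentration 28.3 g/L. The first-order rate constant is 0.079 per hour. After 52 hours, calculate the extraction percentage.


Compute the exponent:
-k * t = -0.079 * 52 = -4.108
Remaining concentration:
C = 28.3 * exp(-4.108)
= 28.3 * 0.01644062291
= 0.4652696284 g/L
Extracted = 28.3 - 0.4652696284 = 27.83473037 g/L
Extraction % = 27.83473037 / 28.3 * 100
= 98.3559%

98.3559%


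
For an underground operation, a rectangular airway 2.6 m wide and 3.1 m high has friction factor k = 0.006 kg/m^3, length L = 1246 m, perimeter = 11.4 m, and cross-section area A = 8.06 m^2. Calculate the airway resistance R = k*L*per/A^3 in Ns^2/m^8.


0.1628 Ns^2/m^8

Compute the numerator:
k * L * per = 0.006 * 1246 * 11.4
= 85.2264
Compute the denominator:
A^3 = 8.06^3 = 523.606616
Resistance:
R = 85.2264 / 523.606616
= 0.1628 Ns^2/m^8


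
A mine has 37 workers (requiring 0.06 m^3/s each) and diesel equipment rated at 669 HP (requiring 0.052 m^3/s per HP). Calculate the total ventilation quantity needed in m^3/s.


37.008 m^3/s

Airflow for workers:
Q_people = 37 * 0.06 = 2.22 m^3/s
Airflow for diesel equipment:
Q_diesel = 669 * 0.052 = 34.788 m^3/s
Total ventilation:
Q_total = 2.22 + 34.788
= 37.008 m^3/s


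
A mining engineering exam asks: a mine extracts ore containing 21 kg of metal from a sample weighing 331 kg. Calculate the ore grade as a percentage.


Ore grade = (metal mass / ore mass) * 100
= (21 / 331) * 100
= 0.06344410876 * 100
= 6.3444%

6.3444%


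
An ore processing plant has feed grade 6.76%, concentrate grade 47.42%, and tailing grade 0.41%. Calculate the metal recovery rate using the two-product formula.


Using the two-product formula:
R = 100 * c * (f - t) / (f * (c - t))
Numerator = 100 * 47.42 * (6.76 - 0.41)
= 100 * 47.42 * 6.35
= 30111.7
Denominator = 6.76 * (47.42 - 0.41)
= 6.76 * 47.01
= 317.7876
R = 30111.7 / 317.7876
= 94.7542%

94.7542%


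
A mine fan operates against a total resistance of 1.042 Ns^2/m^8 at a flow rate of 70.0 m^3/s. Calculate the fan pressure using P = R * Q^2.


Compute Q^2:
Q^2 = 70.0^2 = 4900.0
Compute pressure:
P = R * Q^2 = 1.042 * 4900.0
= 5105.8 Pa

5105.8 Pa


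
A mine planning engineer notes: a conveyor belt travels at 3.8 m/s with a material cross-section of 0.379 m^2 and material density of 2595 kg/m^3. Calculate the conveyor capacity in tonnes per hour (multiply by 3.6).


Volumetric flow = speed * area
= 3.8 * 0.379 = 1.4402 m^3/s
Mass flow = volumetric * density
= 1.4402 * 2595 = 3737.319 kg/s
Convert to t/h: multiply by 3.6
Capacity = 3737.319 * 3.6
= 13454.3484 t/h

13454.3484 t/h


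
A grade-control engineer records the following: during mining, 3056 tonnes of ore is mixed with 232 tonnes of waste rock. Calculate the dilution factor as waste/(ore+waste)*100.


7.056%

Total material = ore + waste
= 3056 + 232 = 3288 tonnes
Dilution = waste / total * 100
= 232 / 3288 * 100
= 0.07055961071 * 100
= 7.056%


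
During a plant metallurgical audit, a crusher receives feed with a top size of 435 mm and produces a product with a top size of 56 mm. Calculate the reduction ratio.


7.7679

Reduction ratio = feed size / product size
= 435 / 56
= 7.7679


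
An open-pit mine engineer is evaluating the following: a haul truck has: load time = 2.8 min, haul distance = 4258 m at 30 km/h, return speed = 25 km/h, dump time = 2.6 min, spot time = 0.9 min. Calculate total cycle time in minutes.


Convert haul speed to m/min: 30 * 1000/60 = 500 m/min
Haul time = 4258 / 500 = 8.516 min
Convert return speed to m/min: 25 * 1000/60 = 416.6666667 m/min
Return time = 4258 / 416.6666667 = 10.2192 min
Total cycle time:
= 2.8 + 8.516 + 2.6 + 10.2192 + 0.9
= 25.0352 min

25.0352 min
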